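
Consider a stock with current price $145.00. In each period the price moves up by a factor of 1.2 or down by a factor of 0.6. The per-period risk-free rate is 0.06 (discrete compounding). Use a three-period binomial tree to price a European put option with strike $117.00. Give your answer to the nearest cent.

$6.63

Risk-neutral probability p = (1 + 0.06 − 0.6)/(1.2 − 0.6) = 0.4600/0.6000 = 0.7667
Terminal stock prices: S_uuu = 250.6, S_uud = 125.3, S_udd = 62.64, S_ddd = 31.32
Terminal payoffs (K − S): max(-133.6, 0) = 0, max(-8.28, 0) = 0, max(54.36, 0) = 54.36, max(85.68, 0) = 85.68
Node uu (S = 208.8): V_uu = 1/1.06·[0.7667·0.0000 + 0.2333·0.0000] = 0.0000
Node ud (S = 104.4): V_ud = 1/1.06·[0.7667·0.0000 + 0.2333·54.3600] = 11.9660
Node dd (S = 52.2): V_dd = 1/1.06·[0.7667·54.3600 + 0.2333·85.6800] = 58.1774
Node u (S = 174): V_u = 1/1.06·[0.7667·0.0000 + 0.2333·11.9660] = 2.6340
Node d (S = 87): V_d = 1/1.06·[0.7667·11.9660 + 0.2333·58.1774] = 21.4610
Node 0 (S = 145): V_0 = 1/1.06·[0.7667·2.6340 + 0.2333·21.4610] = 6.6292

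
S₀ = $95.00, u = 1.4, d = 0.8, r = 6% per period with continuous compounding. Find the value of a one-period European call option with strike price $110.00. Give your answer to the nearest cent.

$9.45

Risk-neutral probability p = (e^0.06 − 0.8)/(1.4 − 0.8) = 0.2618/0.6000 = 0.4364
Terminal stock prices: S_u = 133, S_d = 76
Terminal payoffs (S − K): max(23, 0) = 23, max(-34, 0) = 0
Node 0 (S = 95): V_0 = e^(−0.06)·[0.4364·23.0000 + 0.5636·0.0000] = 9.4526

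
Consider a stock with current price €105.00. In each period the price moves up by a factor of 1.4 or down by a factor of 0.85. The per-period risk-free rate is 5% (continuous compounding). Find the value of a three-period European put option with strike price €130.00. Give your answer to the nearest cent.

Risk-neutral probability p = (e^0.05 − 0.85)/(1.4 − 0.85) = 0.2013/0.5500 = 0.3659
Terminal stock prices: S_uuu = 288.1, S_uud = 174.9, S_udd = 106.2, S_ddd = 64.48
Terminal payoffs (K − S): max(-158.1, 0) = 0, max(-44.93, 0) = 0, max(23.79, 0) = 23.79, max(65.52, 0) = 65.52
Node uu (S = 205.8): V_uu = e^(−0.05)·[0.3659·0.0000 + 0.6341·0.0000] = 0.0000
Node ud (S = 125): V_ud = e^(−0.05)·[0.3659·0.0000 + 0.6341·23.7925] = 14.3500
Node dd (S = 75.86): V_dd = e^(−0.05)·[0.3659·23.7925 + 0.6341·65.5169] = 47.7973
Node u (S = 147): V_u = e^(−0.05)·[0.3659·0.0000 + 0.6341·14.3500] = 8.6549
Node d (S = 89.25): V_d = e^(−0.05)·[0.3659·14.3500 + 0.6341·47.7973] = 33.8232
Node 0 (S = 105): V_0 = e^(−0.05)·[0.3659·8.6549 + 0.6341·33.8232] = 23.4125

€23.41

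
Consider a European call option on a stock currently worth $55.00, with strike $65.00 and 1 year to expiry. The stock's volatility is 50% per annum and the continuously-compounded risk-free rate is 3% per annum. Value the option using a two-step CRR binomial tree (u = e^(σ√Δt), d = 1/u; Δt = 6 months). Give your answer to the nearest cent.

$8.49

CRR parameters: u = e^(σ√Δt) = e^(0.5·√0.5) = 1.4241, d = 1/u = 0.7022
Per-period rate: rΔt = 0.03·0.5 = 0.015, so R = e^0.015 = 1.0151
Risk-neutral probability p = (e^0.015 − 0.7022)/(1.4241 − 0.7022) = 0.3129/0.7219 = 0.4335
Terminal stock prices: S_uu = 111.5, S_ud = 55, S_dd = 27.12
Terminal payoffs (S − K): max(46.55, 0) = 46.55, max(-10, 0) = 0, max(-37.88, 0) = 0
Node u (S = 78.33): V_u = e^(−0.015)·[0.4335·46.5463 + 0.5665·0.0000] = 19.8754
Node d (S = 38.62): V_d = e^(−0.015)·[0.4335·0.0000 + 0.5665·0.0000] = 0.0000
Node 0 (S = 55): V_0 = e^(−0.015)·[0.4335·19.8754 + 0.5665·0.0000] = 8.4868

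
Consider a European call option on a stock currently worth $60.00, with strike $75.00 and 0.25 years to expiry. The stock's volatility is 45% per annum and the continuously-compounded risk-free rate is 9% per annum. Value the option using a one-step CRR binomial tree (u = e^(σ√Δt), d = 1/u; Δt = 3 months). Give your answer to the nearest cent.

CRR parameters: u = e^(σ√Δt) = e^(0.45·√0.25) = 1.2523, d = 1/u = 0.7985
Per-period rate: rΔt = 0.09·0.25 = 0.0225, so R = e^0.0225 = 1.0228
Risk-neutral probability p = (e^0.0225 − 0.7985)/(1.2523 − 0.7985) = 0.2242/0.4538 = 0.4941
Terminal stock prices: S_u = 75.14, S_d = 47.91
Terminal payoffs (S − K): max(0.1394, 0) = 0.1394, max(-27.09, 0) = 0
Node 0 (S = 60): V_0 = e^(−0.0225)·[0.4941·0.1394 + 0.5059·0.0000] = 0.0673

$0.07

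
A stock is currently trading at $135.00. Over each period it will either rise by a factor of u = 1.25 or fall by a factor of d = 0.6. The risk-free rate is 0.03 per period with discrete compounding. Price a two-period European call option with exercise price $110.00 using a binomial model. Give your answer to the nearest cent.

$41.64

Risk-neutral probability p = (1 + 0.03 − 0.6)/(1.25 − 0.6) = 0.4300/0.6500 = 0.6615
Terminal stock prices: S_uu = 210.9, S_ud = 101.2, S_dd = 48.6
Terminal payoffs (S − K): max(100.9, 0) = 100.9, max(-8.75, 0) = 0, max(-61.4, 0) = 0
Node u (S = 168.8): V_u = 1/1.03·[0.6615·100.9375 + 0.3385·0.0000] = 64.8292
Node d (S = 81): V_d = 1/1.03·[0.6615·0.0000 + 0.3385·0.0000] = 0.0000
Node 0 (S = 135): V_0 = 1/1.03·[0.6615·64.8292 + 0.3385·0.0000] = 41.6378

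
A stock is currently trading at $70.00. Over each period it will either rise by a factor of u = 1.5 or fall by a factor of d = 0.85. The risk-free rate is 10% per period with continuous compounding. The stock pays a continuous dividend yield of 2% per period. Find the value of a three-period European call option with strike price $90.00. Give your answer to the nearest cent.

$13.06

Per-period risk-free factor R = e^0.1 = 1.1052; dividend-adjusted growth = e^(0.1−0.02) = 1.0833.
Risk-neutral probability p = (1.0833 − 0.85)/(1.5 − 0.85) = 0.2333/0.6500 = 0.3589
Terminal stock prices: S_uuu = 236.2, S_uud = 133.9, S_udd = 75.86, S_ddd = 42.99
Terminal payoffs (S − K): max(146.2, 0) = 146.2, max(43.88, 0) = 43.88, max(-14.14, 0) = 0, max(-47.01, 0) = 0
Node uu (S = 157.5): V_uu = e^(−0.1)·[0.3589·146.2500 + 0.6411·43.8750] = 72.9459
Node ud (S = 89.25): V_ud = e^(−0.1)·[0.3589·43.8750 + 0.6411·0.0000] = 14.2484
Node dd (S = 50.57): V_dd = e^(−0.1)·[0.3589·0.0000 + 0.6411·0.0000] = 0.0000
Node u (S = 105): V_u = e^(−0.1)·[0.3589·72.9459 + 0.6411·14.2484] = 31.9544
Node d (S = 59.5): V_d = e^(−0.1)·[0.3589·14.2484 + 0.6411·0.0000] = 4.6271
Node 0 (S = 70): V_0 = e^(−0.1)·[0.3589·31.9544 + 0.6411·4.6271] = 13.0613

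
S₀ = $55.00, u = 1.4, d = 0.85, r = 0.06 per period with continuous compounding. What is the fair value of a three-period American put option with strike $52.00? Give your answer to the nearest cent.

$4.11

Risk-neutral probability p = (e^0.06 − 0.85)/(1.4 − 0.85) = 0.2118/0.5500 = 0.3852
Terminal stock prices: S_uuu = 150.9, S_uud = 91.63, S_udd = 55.63, S_ddd = 33.78
Terminal payoffs (K − S): max(-98.92, 0) = 0, max(-39.63, 0) = 0, max(-3.632, 0) = 0, max(18.22, 0) = 18.22
Node uu (S = 107.8): continuation = e^(−0.06)·[0.3852·0.0000 + 0.6148·0.0000] = 0.0000; exercise value = 0.0000 ≤ continuation, so V_uu = 0.0000
Node ud (S = 65.45): continuation = e^(−0.06)·[0.3852·0.0000 + 0.6148·0.0000] = 0.0000; exercise value = 0.0000 ≤ continuation, so V_ud = 0.0000
Node dd (S = 39.74): continuation = e^(−0.06)·[0.3852·0.0000 + 0.6148·18.2231] = 10.5519; exercise value = 12.2625 > continuation, so V_dd = 12.2625 (exercise)
Node u (S = 77): continuation = e^(−0.06)·[0.3852·0.0000 + 0.6148·0.0000] = 0.0000; exercise value = 0.0000 ≤ continuation, so V_u = 0.0000
Node d (S = 46.75): continuation = e^(−0.06)·[0.3852·0.0000 + 0.6148·12.2625] = 7.1004; exercise value = 5.2500 ≤ continuation, so V_d = 7.1004
Node 0 (S = 55): continuation = e^(−0.06)·[0.3852·0.0000 + 0.6148·7.1004] = 4.1114; exercise value = 0.0000 ≤ continuation, so V_0 = 4.1114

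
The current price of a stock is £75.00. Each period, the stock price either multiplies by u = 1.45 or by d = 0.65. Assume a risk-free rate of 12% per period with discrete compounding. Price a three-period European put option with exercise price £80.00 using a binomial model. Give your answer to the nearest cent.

£10.24

Risk-neutral probability p = (1 + 0.12 − 0.65)/(1.45 − 0.65) = 0.4700/0.8000 = 0.5875
Terminal stock prices: S_uuu = 228.6, S_uud = 102.5, S_udd = 45.95, S_ddd = 20.6
Terminal payoffs (K − S): max(-148.6, 0) = 0, max(-22.5, 0) = 0, max(34.05, 0) = 34.05, max(59.4, 0) = 59.4
Node uu (S = 157.7): V_uu = 1/1.12·[0.5875·0.0000 + 0.4125·0.0000] = 0.0000
Node ud (S = 70.69): V_ud = 1/1.12·[0.5875·0.0000 + 0.4125·34.0531] = 12.5419
Node dd (S = 31.69): V_dd = 1/1.12·[0.5875·34.0531 + 0.4125·59.4031] = 39.7411
Node u (S = 108.8): V_u = 1/1.12·[0.5875·0.0000 + 0.4125·12.5419] = 4.6192
Node d (S = 48.75): V_d = 1/1.12·[0.5875·12.5419 + 0.4125·39.7411] = 21.2157
Node 0 (S = 75): V_0 = 1/1.12·[0.5875·4.6192 + 0.4125·21.2157] = 10.2368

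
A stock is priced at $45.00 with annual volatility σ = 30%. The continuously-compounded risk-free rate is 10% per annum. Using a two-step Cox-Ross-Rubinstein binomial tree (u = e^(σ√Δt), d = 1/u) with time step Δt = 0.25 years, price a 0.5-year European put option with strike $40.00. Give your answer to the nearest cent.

$1.30

CRR parameters: u = e^(σ√Δt) = e^(0.3·√0.25) = 1.1618, d = 1/u = 0.8607
Per-period rate: rΔt = 0.1·0.25 = 0.025, so R = e^0.025 = 1.0253
Risk-neutral probability p = (e^0.025 − 0.8607)/(1.1618 − 0.8607) = 0.1646/0.3011 = 0.5466
Terminal stock prices: S_uu = 60.74, S_ud = 45, S_dd = 33.34
Terminal payoffs (K − S): max(-20.74, 0) = 0, max(-5, 0) = 0, max(6.663, 0) = 6.663
Node u (S = 52.28): V_u = e^(−0.025)·[0.5466·0.0000 + 0.4534·0.0000] = 0.0000
Node d (S = 38.73): V_d = e^(−0.025)·[0.5466·0.0000 + 0.4534·6.6632] = 2.9462
Node 0 (S = 45): V_0 = e^(−0.025)·[0.5466·0.0000 + 0.4534·2.9462] = 1.3027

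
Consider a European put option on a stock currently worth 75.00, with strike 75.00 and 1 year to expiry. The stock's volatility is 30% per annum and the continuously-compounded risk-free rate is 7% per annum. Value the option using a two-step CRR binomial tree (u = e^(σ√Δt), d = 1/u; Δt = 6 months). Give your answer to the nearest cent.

5.33

CRR parameters: u = e^(σ√Δt) = e^(0.3·√0.5) = 1.2363, d = 1/u = 0.8089
Per-period rate: rΔt = 0.07·0.5 = 0.035, so R = e^0.035 = 1.0356
Risk-neutral probability p = (e^0.035 − 0.8089)/(1.2363 − 0.8089) = 0.2268/0.4275 = 0.5305
Terminal stock prices: S_uu = 114.6, S_ud = 75, S_dd = 49.07
Terminal payoffs (K − S): max(-39.63, 0) = 0, max(0, 0) = 0, max(25.93, 0) = 25.93
Node u (S = 92.72): V_u = e^(−0.035)·[0.5305·0.0000 + 0.4695·0.0000] = 0.0000
Node d (S = 60.66): V_d = e^(−0.035)·[0.5305·0.0000 + 0.4695·25.9312] = 11.7561
Node 0 (S = 75): V_0 = e^(−0.035)·[0.5305·0.0000 + 0.4695·11.7561] = 5.3297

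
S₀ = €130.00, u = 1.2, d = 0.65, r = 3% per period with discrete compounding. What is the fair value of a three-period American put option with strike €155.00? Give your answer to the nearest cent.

€36.44

Risk-neutral probability p = (1 + 0.03 − 0.65)/(1.2 − 0.65) = 0.3800/0.5500 = 0.6909
Terminal stock prices: S_uuu = 224.6, S_uud = 121.7, S_udd = 65.91, S_ddd = 35.7
Terminal payoffs (K − S): max(-69.64, 0) = 0, max(33.32, 0) = 33.32, max(89.09, 0) = 89.09, max(119.3, 0) = 119.3
Node uu (S = 187.2): continuation = 1/1.03·[0.6909·0.0000 + 0.3091·33.3200] = 9.9989; exercise value = 0.0000 ≤ continuation, so V_uu = 9.9989
Node ud (S = 101.4): continuation = 1/1.03·[0.6909·33.3200 + 0.3091·89.0900] = 49.0854; exercise value = 53.6000 > continuation, so V_ud = 53.6000 (exercise)
Node dd (S = 54.93): continuation = 1/1.03·[0.6909·89.0900 + 0.3091·119.2987] = 95.5604; exercise value = 100.0750 > continuation, so V_dd = 100.0750 (exercise)
Node u (S = 156): continuation = 1/1.03·[0.6909·9.9989 + 0.3091·53.6000] = 22.7919; exercise value = 0.0000 ≤ continuation, so V_u = 22.7919
Node d (S = 84.5): continuation = 1/1.03·[0.6909·53.6000 + 0.3091·100.0750] = 65.9854; exercise value = 70.5000 > continuation, so V_d = 70.5000 (exercise)
Node 0 (S = 130): continuation = 1/1.03·[0.6909·22.7919 + 0.3091·70.5000] = 36.4447; exercise value = 25.0000 ≤ continuation, so V_0 = 36.4447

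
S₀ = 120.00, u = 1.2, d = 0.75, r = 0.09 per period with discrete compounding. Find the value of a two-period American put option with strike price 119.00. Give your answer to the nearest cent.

8.21

Risk-neutral probability p = (1 + 0.09 − 0.75)/(1.2 − 0.75) = 0.3400/0.4500 = 0.7556
Terminal stock prices: S_uu = 172.8, S_ud = 108, S_dd = 67.5
Terminal payoffs (K − S): max(-53.8, 0) = 0, max(11, 0) = 11, max(51.5, 0) = 51.5
Node u (S = 144): continuation = 1/1.09·[0.7556·0.0000 + 0.2444·11.0000] = 2.4669; exercise value = 0.0000 ≤ continuation, so V_u = 2.4669
Node d (S = 90): continuation = 1/1.09·[0.7556·11.0000 + 0.2444·51.5000] = 19.1743; exercise value = 29.0000 > continuation, so V_d = 29.0000 (exercise)
Node 0 (S = 120): continuation = 1/1.09·[0.7556·2.4669 + 0.2444·29.0000] = 8.2135; exercise value = 0.0000 ≤ continuation, so V_0 = 8.2135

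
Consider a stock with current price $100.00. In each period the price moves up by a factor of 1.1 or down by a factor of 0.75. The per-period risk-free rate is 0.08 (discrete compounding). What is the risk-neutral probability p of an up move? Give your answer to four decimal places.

Risk-neutral probability p = (1 + 0.08 − 0.75)/(1.1 − 0.75) = 0.3300/0.3500 = 0.9429

p = 0.9429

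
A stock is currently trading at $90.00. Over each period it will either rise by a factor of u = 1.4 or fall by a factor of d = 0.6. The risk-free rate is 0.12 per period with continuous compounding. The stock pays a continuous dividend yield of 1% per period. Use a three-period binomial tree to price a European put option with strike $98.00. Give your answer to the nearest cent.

$11.39

Per-period risk-free factor R = e^0.12 = 1.1275; dividend-adjusted growth = e^(0.12−0.01) = 1.1163.
Risk-neutral probability p = (1.1163 − 0.6)/(1.4 − 0.6) = 0.5163/0.8000 = 0.6453
Terminal stock prices: S_uuu = 247, S_uud = 105.8, S_udd = 45.36, S_ddd = 19.44
Terminal payoffs (K − S): max(-149, 0) = 0, max(-7.84, 0) = 0, max(52.64, 0) = 52.64, max(78.56, 0) = 78.56
Node uu (S = 176.4): V_uu = e^(−0.12)·[0.6453·0.0000 + 0.3547·0.0000] = 0.0000
Node ud (S = 75.6): V_ud = e^(−0.12)·[0.6453·0.0000 + 0.3547·52.6400] = 16.5578
Node dd (S = 32.4): V_dd = e^(−0.12)·[0.6453·52.6400 + 0.3547·78.5600] = 54.8406
Node u (S = 126): V_u = e^(−0.12)·[0.6453·0.0000 + 0.3547·16.5578] = 5.2082
Node d (S = 54): V_d = e^(−0.12)·[0.6453·16.5578 + 0.3547·54.8406] = 26.7273
Node 0 (S = 90): V_0 = e^(−0.12)·[0.6453·5.2082 + 0.3547·26.7273] = 11.3881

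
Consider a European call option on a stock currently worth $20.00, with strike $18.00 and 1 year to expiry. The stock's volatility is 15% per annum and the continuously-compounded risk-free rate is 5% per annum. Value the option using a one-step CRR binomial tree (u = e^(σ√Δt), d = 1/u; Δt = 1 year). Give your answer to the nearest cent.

CRR parameters: u = e^(σ√Δt) = e^(0.15·√1) = 1.1618, d = 1/u = 0.8607
Per-period rate: rΔt = 0.05·1 = 0.05, so R = e^0.05 = 1.0513
Risk-neutral probability p = (e^0.05 − 0.8607)/(1.1618 − 0.8607) = 0.1906/0.3011 = 0.6328
Terminal stock prices: S_u = 23.24, S_d = 17.21
Terminal payoffs (S − K): max(5.237, 0) = 5.237, max(-0.7858, 0) = 0
Node 0 (S = 20): V_0 = e^(−0.05)·[0.6328·5.2367 + 0.3672·0.0000] = 3.1523

$3.15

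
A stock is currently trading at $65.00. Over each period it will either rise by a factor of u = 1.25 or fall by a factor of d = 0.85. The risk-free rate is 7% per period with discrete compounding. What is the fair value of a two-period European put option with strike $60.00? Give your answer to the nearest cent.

$2.31

Risk-neutral probability p = (1 + 0.07 − 0.85)/(1.25 − 0.85) = 0.2200/0.4000 = 0.5500
Terminal stock prices: S_uu = 101.6, S_ud = 69.06, S_dd = 46.96
Terminal payoffs (K − S): max(-41.56, 0) = 0, max(-9.062, 0) = 0, max(13.04, 0) = 13.04
Node u (S = 81.25): V_u = 1/1.07·[0.5500·0.0000 + 0.4500·0.0000] = 0.0000
Node d (S = 55.25): V_d = 1/1.07·[0.5500·0.0000 + 0.4500·13.0375] = 5.4831
Node 0 (S = 65): V_0 = 1/1.07·[0.5500·0.0000 + 0.4500·5.4831] = 2.3060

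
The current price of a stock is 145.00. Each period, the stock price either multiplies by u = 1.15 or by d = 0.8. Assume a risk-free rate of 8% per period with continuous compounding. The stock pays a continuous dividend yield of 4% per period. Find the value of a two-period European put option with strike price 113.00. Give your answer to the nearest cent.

1.68

Per-period risk-free factor R = e^0.08 = 1.0833; dividend-adjusted growth = e^(0.08−0.04) = 1.0408.
Risk-neutral probability p = (1.0408 − 0.8)/(1.15 − 0.8) = 0.2408/0.3500 = 0.6880
Terminal stock prices: S_uu = 191.8, S_ud = 133.4, S_dd = 92.8
Terminal payoffs (K − S): max(-78.76, 0) = 0, max(-20.4, 0) = 0, max(20.2, 0) = 20.2
Node u (S = 166.8): V_u = e^(−0.08)·[0.6880·0.0000 + 0.3120·0.0000] = 0.0000
Node d (S = 116): V_d = e^(−0.08)·[0.6880·0.0000 + 0.3120·20.2000] = 5.8173
Node 0 (S = 145): V_0 = e^(−0.08)·[0.6880·0.0000 + 0.3120·5.8173] = 1.6753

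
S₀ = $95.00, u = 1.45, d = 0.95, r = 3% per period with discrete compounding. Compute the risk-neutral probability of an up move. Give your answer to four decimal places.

p = 0.1600

Risk-neutral probability p = (1 + 0.03 − 0.95)/(1.45 − 0.95) = 0.0800/0.5000 = 0.1600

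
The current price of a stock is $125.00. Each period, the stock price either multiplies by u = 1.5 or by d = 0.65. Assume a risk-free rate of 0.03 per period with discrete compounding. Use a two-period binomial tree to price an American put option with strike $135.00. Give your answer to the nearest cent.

Risk-neutral probability p = (1 + 0.03 − 0.65)/(1.5 − 0.65) = 0.3800/0.8500 = 0.4471
Terminal stock prices: S_uu = 281.2, S_ud = 121.9, S_dd = 52.81
Terminal payoffs (K − S): max(-146.2, 0) = 0, max(13.12, 0) = 13.12, max(82.19, 0) = 82.19
Node u (S = 187.5): continuation = 1/1.03·[0.4471·0.0000 + 0.5529·13.1250] = 7.0460; exercise value = 0.0000 ≤ continuation, so V_u = 7.0460
Node d (S = 81.25): continuation = 1/1.03·[0.4471·13.1250 + 0.5529·82.1875] = 49.8180; exercise value = 53.7500 > continuation, so V_d = 53.7500 (exercise)
Node 0 (S = 125): continuation = 1/1.03·[0.4471·7.0460 + 0.5529·53.7500] = 31.9132; exercise value = 10.0000 ≤ continuation, so V_0 = 31.9132

$31.91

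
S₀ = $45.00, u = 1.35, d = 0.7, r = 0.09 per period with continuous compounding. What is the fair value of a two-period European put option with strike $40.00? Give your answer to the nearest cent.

$2.32

Risk-neutral probability p = (e^0.09 − 0.7)/(1.35 − 0.7) = 0.3942/0.6500 = 0.6064
Terminal stock prices: S_uu = 82.01, S_ud = 42.53, S_dd = 22.05
Terminal payoffs (K − S): max(-42.01, 0) = 0, max(-2.525, 0) = 0, max(17.95, 0) = 17.95
Node u (S = 60.75): V_u = e^(−0.09)·[0.6064·0.0000 + 0.3936·0.0000] = 0.0000
Node d (S = 31.5): V_d = e^(−0.09)·[0.6064·0.0000 + 0.3936·17.9500] = 6.4567
Node 0 (S = 45): V_0 = e^(−0.09)·[0.6064·0.0000 + 0.3936·6.4567] = 2.3225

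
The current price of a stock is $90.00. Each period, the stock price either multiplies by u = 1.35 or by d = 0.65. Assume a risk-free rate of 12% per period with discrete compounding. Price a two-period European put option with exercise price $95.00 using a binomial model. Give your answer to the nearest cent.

Risk-neutral probability p = (1 + 0.12 − 0.65)/(1.35 − 0.65) = 0.4700/0.7000 = 0.6714
Terminal stock prices: S_uu = 164, S_ud = 78.98, S_dd = 38.03
Terminal payoffs (K − S): max(-69.03, 0) = 0, max(16.02, 0) = 16.02, max(56.97, 0) = 56.97
Node u (S = 121.5): V_u = 1/1.12·[0.6714·0.0000 + 0.3286·16.0250] = 4.7012
Node d (S = 58.5): V_d = 1/1.12·[0.6714·16.0250 + 0.3286·56.9750] = 26.3214
Node 0 (S = 90): V_0 = 1/1.12·[0.6714·4.7012 + 0.3286·26.3214] = 10.5402

$10.54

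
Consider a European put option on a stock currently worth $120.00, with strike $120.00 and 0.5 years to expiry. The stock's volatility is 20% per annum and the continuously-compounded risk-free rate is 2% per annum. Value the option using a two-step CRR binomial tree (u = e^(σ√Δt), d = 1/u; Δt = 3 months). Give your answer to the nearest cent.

$5.38

CRR parameters: u = e^(σ√Δt) = e^(0.2·√0.25) = 1.1052, d = 1/u = 0.9048
Per-period rate: rΔt = 0.02·0.25 = 0.005, so R = e^0.005 = 1.0050
Risk-neutral probability p = (e^0.005 − 0.9048)/(1.1052 − 0.9048) = 0.1002/0.2003 = 0.5000
Terminal stock prices: S_uu = 146.6, S_ud = 120, S_dd = 98.25
Terminal payoffs (K − S): max(-26.57, 0) = 0, max(0, 0) = 0, max(21.75, 0) = 21.75
Node u (S = 132.6): V_u = e^(−0.005)·[0.5000·0.0000 + 0.5000·0.0000] = 0.0000
Node d (S = 108.6): V_d = e^(−0.005)·[0.5000·0.0000 + 0.5000·21.7523] = 10.8210
Node 0 (S = 120): V_0 = e^(−0.005)·[0.5000·0.0000 + 0.5000·10.8210] = 5.3831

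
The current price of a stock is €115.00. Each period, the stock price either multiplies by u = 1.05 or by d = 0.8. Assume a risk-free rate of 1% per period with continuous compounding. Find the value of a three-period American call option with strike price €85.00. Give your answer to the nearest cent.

€33.10

Risk-neutral probability p = (e^0.01 − 0.8)/(1.05 − 0.8) = 0.2101/0.2500 = 0.8402
Terminal stock prices: S_uuu = 133.1, S_uud = 101.4, S_udd = 77.28, S_ddd = 58.88
Terminal payoffs (S − K): max(48.13, 0) = 48.13, max(16.43, 0) = 16.43, max(-7.72, 0) = 0, max(-26.12, 0) = 0
Node uu (S = 126.8): continuation = e^(−0.01)·[0.8402·48.1269 + 0.1598·16.4300] = 42.6333; exercise value = 41.7875 ≤ continuation, so V_uu = 42.6333
Node ud (S = 96.6): continuation = e^(−0.01)·[0.8402·16.4300 + 0.1598·0.0000] = 13.6671; exercise value = 11.6000 ≤ continuation, so V_ud = 13.6671
Node dd (S = 73.6): continuation = e^(−0.01)·[0.8402·0.0000 + 0.1598·0.0000] = 0.0000; exercise value = 0.0000 ≤ continuation, so V_dd = 0.0000
Node u (S = 120.8): continuation = e^(−0.01)·[0.8402·42.6333 + 0.1598·13.6671] = 37.6263; exercise value = 35.7500 ≤ continuation, so V_u = 37.6263
Node d (S = 92): continuation = e^(−0.01)·[0.8402·13.6671 + 0.1598·0.0000] = 11.3689; exercise value = 7.0000 ≤ continuation, so V_d = 11.3689
Node 0 (S = 115): continuation = e^(−0.01)·[0.8402·37.6263 + 0.1598·11.3689] = 33.0978; exercise value = 30.0000 ≤ continuation, so V_0 = 33.0978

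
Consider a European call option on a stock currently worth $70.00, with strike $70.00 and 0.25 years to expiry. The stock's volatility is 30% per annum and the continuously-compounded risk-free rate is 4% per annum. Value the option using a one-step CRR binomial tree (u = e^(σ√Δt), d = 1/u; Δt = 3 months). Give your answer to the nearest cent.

$5.56

CRR parameters: u = e^(σ√Δt) = e^(0.3·√0.25) = 1.1618, d = 1/u = 0.8607
Per-period rate: rΔt = 0.04·0.25 = 0.01, so R = e^0.01 = 1.0101
Risk-neutral probability p = (e^0.01 − 0.8607)/(1.1618 − 0.8607) = 0.1493/0.3011 = 0.4959
Terminal stock prices: S_u = 81.33, S_d = 60.25
Terminal payoffs (S − K): max(11.33, 0) = 11.33, max(-9.75, 0) = 0
Node 0 (S = 70): V_0 = e^(−0.01)·[0.4959·11.3284 + 0.5041·0.0000] = 5.5624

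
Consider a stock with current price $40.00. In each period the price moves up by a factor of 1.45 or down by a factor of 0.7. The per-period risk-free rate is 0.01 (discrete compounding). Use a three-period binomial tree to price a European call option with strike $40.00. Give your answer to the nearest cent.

$11.12

Risk-neutral probability p = (1 + 0.01 − 0.7)/(1.45 − 0.7) = 0.3100/0.7500 = 0.4133
Terminal stock prices: S_uuu = 121.9, S_uud = 58.87, S_udd = 28.42, S_ddd = 13.72
Terminal payoffs (S − K): max(81.94, 0) = 81.94, max(18.87, 0) = 18.87, max(-11.58, 0) = 0, max(-26.28, 0) = 0
Node uu (S = 84.1): V_uu = 1/1.01·[0.4133·81.9450 + 0.5867·18.8700] = 44.4960
Node ud (S = 40.6): V_ud = 1/1.01·[0.4133·18.8700 + 0.5867·0.0000] = 7.7224
Node dd (S = 19.6): V_dd = 1/1.01·[0.4133·0.0000 + 0.5867·0.0000] = 0.0000
Node u (S = 58): V_u = 1/1.01·[0.4133·44.4960 + 0.5867·7.7224] = 22.6952
Node d (S = 28): V_d = 1/1.01·[0.4133·7.7224 + 0.5867·0.0000] = 3.1603
Node 0 (S = 40): V_0 = 1/1.01·[0.4133·22.6952 + 0.5867·3.1603] = 11.1235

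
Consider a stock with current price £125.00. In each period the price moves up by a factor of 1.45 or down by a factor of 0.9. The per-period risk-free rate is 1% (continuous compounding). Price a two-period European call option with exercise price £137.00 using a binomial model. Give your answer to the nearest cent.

£13.13

Risk-neutral probability p = (e^0.01 − 0.9)/(1.45 − 0.9) = 0.1101/0.5500 = 0.2001
Terminal stock prices: S_uu = 262.8, S_ud = 163.1, S_dd = 101.2
Terminal payoffs (S − K): max(125.8, 0) = 125.8, max(26.12, 0) = 26.12, max(-35.75, 0) = 0
Node u (S = 181.2): V_u = e^(−0.01)·[0.2001·125.8125 + 0.7999·26.1250] = 45.6132
Node d (S = 112.5): V_d = e^(−0.01)·[0.2001·26.1250 + 0.7999·0.0000] = 5.1754
Node 0 (S = 125): V_0 = e^(−0.01)·[0.2001·45.6132 + 0.7999·5.1754] = 13.1346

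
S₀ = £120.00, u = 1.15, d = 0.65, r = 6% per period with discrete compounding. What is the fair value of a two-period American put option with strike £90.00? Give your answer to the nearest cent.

£2.08

Risk-neutral probability p = (1 + 0.06 − 0.65)/(1.15 − 0.65) = 0.4100/0.5000 = 0.8200
Terminal stock prices: S_uu = 158.7, S_ud = 89.7, S_dd = 50.7
Terminal payoffs (K − S): max(-68.7, 0) = 0, max(0.3, 0) = 0.3, max(39.3, 0) = 39.3
Node u (S = 138): continuation = 1/1.06·[0.8200·0.0000 + 0.1800·0.3000] = 0.0509; exercise value = 0.0000 ≤ continuation, so V_u = 0.0509
Node d (S = 78): continuation = 1/1.06·[0.8200·0.3000 + 0.1800·39.3000] = 6.9057; exercise value = 12.0000 > continuation, so V_d = 12.0000 (exercise)
Node 0 (S = 120): continuation = 1/1.06·[0.8200·0.0509 + 0.1800·12.0000] = 2.0771; exercise value = 0.0000 ≤ continuation, so V_0 = 2.0771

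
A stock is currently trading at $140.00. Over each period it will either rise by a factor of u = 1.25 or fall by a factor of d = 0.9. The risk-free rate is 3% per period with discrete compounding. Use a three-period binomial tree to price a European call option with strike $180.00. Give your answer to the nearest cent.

$8.40

Risk-neutral probability p = (1 + 0.03 − 0.9)/(1.25 − 0.9) = 0.1300/0.3500 = 0.3714
Terminal stock prices: S_uuu = 273.4, S_uud = 196.9, S_udd = 141.8, S_ddd = 102.1
Terminal payoffs (S − K): max(93.44, 0) = 93.44, max(16.88, 0) = 16.88, max(-38.25, 0) = 0, max(-77.94, 0) = 0
Node uu (S = 218.8): V_uu = 1/1.03·[0.3714·93.4375 + 0.6286·16.8750] = 43.9927
Node ud (S = 157.5): V_ud = 1/1.03·[0.3714·16.8750 + 0.6286·0.0000] = 6.0853
Node dd (S = 113.4): V_dd = 1/1.03·[0.3714·0.0000 + 0.6286·0.0000] = 0.0000
Node u (S = 175): V_u = 1/1.03·[0.3714·43.9927 + 0.6286·6.0853] = 19.5779
Node d (S = 126): V_d = 1/1.03·[0.3714·6.0853 + 0.6286·0.0000] = 2.1944
Node 0 (S = 140): V_0 = 1/1.03·[0.3714·19.5779 + 0.6286·2.1944] = 8.3992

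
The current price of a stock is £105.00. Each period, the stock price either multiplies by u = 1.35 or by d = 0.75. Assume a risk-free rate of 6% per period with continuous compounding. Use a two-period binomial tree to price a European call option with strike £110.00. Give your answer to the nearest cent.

Risk-neutral probability p = (e^0.06 − 0.75)/(1.35 − 0.75) = 0.3118/0.6000 = 0.5197
Terminal stock prices: S_uu = 191.4, S_ud = 106.3, S_dd = 59.06
Terminal payoffs (S − K): max(81.36, 0) = 81.36, max(-3.688, 0) = 0, max(-50.94, 0) = 0
Node u (S = 141.8): V_u = e^(−0.06)·[0.5197·81.3625 + 0.4803·0.0000] = 39.8238
Node d (S = 78.75): V_d = e^(−0.06)·[0.5197·0.0000 + 0.4803·0.0000] = 0.0000
Node 0 (S = 105): V_0 = e^(−0.06)·[0.5197·39.8238 + 0.4803·0.0000] = 19.4922

£19.49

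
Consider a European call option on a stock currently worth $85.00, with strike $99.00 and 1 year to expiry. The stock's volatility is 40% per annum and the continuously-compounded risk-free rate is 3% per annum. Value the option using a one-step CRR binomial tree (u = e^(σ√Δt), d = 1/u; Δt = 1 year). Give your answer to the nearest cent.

CRR parameters: u = e^(σ√Δt) = e^(0.4·√1) = 1.4918, d = 1/u = 0.6703
Per-period rate: rΔt = 0.03·1 = 0.03, so R = e^0.03 = 1.0305
Risk-neutral probability p = (e^0.03 − 0.6703)/(1.4918 − 0.6703) = 0.3601/0.8215 = 0.4384
Terminal stock prices: S_u = 126.8, S_d = 56.98
Terminal payoffs (S − K): max(27.81, 0) = 27.81, max(-42.02, 0) = 0
Node 0 (S = 85): V_0 = e^(−0.03)·[0.4384·27.8051 + 0.5616·0.0000] = 11.8291

$11.83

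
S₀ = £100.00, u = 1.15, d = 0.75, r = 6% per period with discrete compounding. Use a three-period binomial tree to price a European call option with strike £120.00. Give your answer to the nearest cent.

Risk-neutral probability p = (1 + 0.06 − 0.75)/(1.15 − 0.75) = 0.3100/0.4000 = 0.7750
Terminal stock prices: S_uuu = 152.1, S_uud = 99.19, S_udd = 64.69, S_ddd = 42.19
Terminal payoffs (S − K): max(32.09, 0) = 32.09, max(-20.81, 0) = 0, max(-55.31, 0) = 0, max(-77.81, 0) = 0
Node uu (S = 132.2): V_uu = 1/1.06·[0.7750·32.0875 + 0.2250·0.0000] = 23.4602
Node ud (S = 86.25): V_ud = 1/1.06·[0.7750·0.0000 + 0.2250·0.0000] = 0.0000
Node dd (S = 56.25): V_dd = 1/1.06·[0.7750·0.0000 + 0.2250·0.0000] = 0.0000
Node u (S = 115): V_u = 1/1.06·[0.7750·23.4602 + 0.2250·0.0000] = 17.1525
Node d (S = 75): V_d = 1/1.06·[0.7750·0.0000 + 0.2250·0.0000] = 0.0000
Node 0 (S = 100): V_0 = 1/1.06·[0.7750·17.1525 + 0.2250·0.0000] = 12.5407

£12.54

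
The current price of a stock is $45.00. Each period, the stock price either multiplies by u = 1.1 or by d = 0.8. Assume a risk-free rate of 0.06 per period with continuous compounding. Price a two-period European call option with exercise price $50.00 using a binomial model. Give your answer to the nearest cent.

Risk-neutral probability p = (e^0.06 − 0.8)/(1.1 − 0.8) = 0.2618/0.3000 = 0.8728
Terminal stock prices: S_uu = 54.45, S_ud = 39.6, S_dd = 28.8
Terminal payoffs (S − K): max(4.45, 0) = 4.45, max(-10.4, 0) = 0, max(-21.2, 0) = 0
Node u (S = 49.5): V_u = e^(−0.06)·[0.8728·4.4500 + 0.1272·0.0000] = 3.6577
Node d (S = 36): V_d = e^(−0.06)·[0.8728·0.0000 + 0.1272·0.0000] = 0.0000
Node 0 (S = 45): V_0 = e^(−0.06)·[0.8728·3.6577 + 0.1272·0.0000] = 3.0065

$3.01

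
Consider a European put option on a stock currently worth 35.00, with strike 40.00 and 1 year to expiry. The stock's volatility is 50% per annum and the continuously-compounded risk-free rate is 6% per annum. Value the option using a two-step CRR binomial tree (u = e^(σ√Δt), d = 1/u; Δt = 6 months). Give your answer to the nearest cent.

8.70

CRR parameters: u = e^(σ√Δt) = e^(0.5·√0.5) = 1.4241, d = 1/u = 0.7022
Per-period rate: rΔt = 0.06·0.5 = 0.03, so R = e^0.03 = 1.0305
Risk-neutral probability p = (e^0.03 − 0.7022)/(1.4241 − 0.7022) = 0.3283/0.7219 = 0.4547
Terminal stock prices: S_uu = 70.98, S_ud = 35, S_dd = 17.26
Terminal payoffs (K − S): max(-30.98, 0) = 0, max(5, 0) = 5, max(22.74, 0) = 22.74
Node u (S = 49.84): V_u = e^(−0.03)·[0.4547·0.0000 + 0.5453·5.0000] = 2.6459
Node d (S = 24.58): V_d = e^(−0.03)·[0.4547·5.0000 + 0.5453·22.7426] = 14.2412
Node 0 (S = 35): V_0 = e^(−0.03)·[0.4547·2.6459 + 0.5453·14.2412] = 8.7037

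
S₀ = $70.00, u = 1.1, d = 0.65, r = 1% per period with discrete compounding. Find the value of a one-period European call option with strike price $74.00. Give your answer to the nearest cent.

$2.38

Risk-neutral probability p = (1 + 0.01 − 0.65)/(1.1 − 0.65) = 0.3600/0.4500 = 0.8000
Terminal stock prices: S_u = 77, S_d = 45.5
Terminal payoffs (S − K): max(3, 0) = 3, max(-28.5, 0) = 0
Node 0 (S = 70): V_0 = 1/1.01·[0.8000·3.0000 + 0.2000·0.0000] = 2.3762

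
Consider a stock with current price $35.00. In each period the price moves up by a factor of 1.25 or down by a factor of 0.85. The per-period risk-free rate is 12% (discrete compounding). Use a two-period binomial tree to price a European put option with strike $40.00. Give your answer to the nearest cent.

Risk-neutral probability p = (1 + 0.12 − 0.85)/(1.25 − 0.85) = 0.2700/0.4000 = 0.6750
Terminal stock prices: S_uu = 54.69, S_ud = 37.19, S_dd = 25.29
Terminal payoffs (K − S): max(-14.69, 0) = 0, max(2.812, 0) = 2.812, max(14.71, 0) = 14.71
Node u (S = 43.75): V_u = 1/1.12·[0.6750·0.0000 + 0.3250·2.8125] = 0.8161
Node d (S = 29.75): V_d = 1/1.12·[0.6750·2.8125 + 0.3250·14.7125] = 5.9643
Node 0 (S = 35): V_0 = 1/1.12·[0.6750·0.8161 + 0.3250·5.9643] = 2.2226

$2.22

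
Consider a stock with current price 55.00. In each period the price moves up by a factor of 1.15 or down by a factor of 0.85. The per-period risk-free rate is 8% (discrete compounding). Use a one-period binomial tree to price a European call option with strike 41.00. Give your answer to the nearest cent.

17.04

Risk-neutral probability p = (1 + 0.08 − 0.85)/(1.15 − 0.85) = 0.2300/0.3000 = 0.7667
Terminal stock prices: S_u = 63.25, S_d = 46.75
Terminal payoffs (S − K): max(22.25, 0) = 22.25, max(5.75, 0) = 5.75
Node 0 (S = 55): V_0 = 1/1.08·[0.7667·22.2500 + 0.2333·5.7500] = 17.0370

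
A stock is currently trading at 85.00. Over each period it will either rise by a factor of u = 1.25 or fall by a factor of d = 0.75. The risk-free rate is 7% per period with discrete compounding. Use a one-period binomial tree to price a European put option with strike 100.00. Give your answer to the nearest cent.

Risk-neutral probability p = (1 + 0.07 − 0.75)/(1.25 − 0.75) = 0.3200/0.5000 = 0.6400
Terminal stock prices: S_u = 106.2, S_d = 63.75
Terminal payoffs (K − S): max(-6.25, 0) = 0, max(36.25, 0) = 36.25
Node 0 (S = 85): V_0 = 1/1.07·[0.6400·0.0000 + 0.3600·36.2500] = 12.1963

12.20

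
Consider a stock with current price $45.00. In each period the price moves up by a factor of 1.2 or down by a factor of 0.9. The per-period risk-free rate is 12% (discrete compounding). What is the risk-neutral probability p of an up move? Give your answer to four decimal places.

Risk-neutral probability p = (1 + 0.12 − 0.9)/(1.2 − 0.9) = 0.2200/0.3000 = 0.7333

p = 0.7333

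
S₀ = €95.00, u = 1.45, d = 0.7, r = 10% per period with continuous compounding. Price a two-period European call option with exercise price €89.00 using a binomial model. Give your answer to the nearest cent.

Risk-neutral probability p = (e^0.1 − 0.7)/(1.45 − 0.7) = 0.4052/0.7500 = 0.5402
Terminal stock prices: S_uu = 199.7, S_ud = 96.42, S_dd = 46.55
Terminal payoffs (S − K): max(110.7, 0) = 110.7, max(7.425, 0) = 7.425, max(-42.45, 0) = 0
Node u (S = 137.8): V_u = e^(−0.1)·[0.5402·110.7375 + 0.4598·7.4250] = 57.2195
Node d (S = 66.5): V_d = e^(−0.1)·[0.5402·7.4250 + 0.4598·0.0000] = 3.6295
Node 0 (S = 95): V_0 = e^(−0.1)·[0.5402·57.2195 + 0.4598·3.6295] = 29.4799

€29.48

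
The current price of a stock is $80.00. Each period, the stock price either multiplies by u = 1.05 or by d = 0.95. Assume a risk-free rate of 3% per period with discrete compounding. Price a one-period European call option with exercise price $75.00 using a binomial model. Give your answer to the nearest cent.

Risk-neutral probability p = (1 + 0.03 − 0.95)/(1.05 − 0.95) = 0.0800/0.1000 = 0.8000
Terminal stock prices: S_u = 84, S_d = 76
Terminal payoffs (S − K): max(9, 0) = 9, max(1, 0) = 1
Node 0 (S = 80): V_0 = 1/1.03·[0.8000·9.0000 + 0.2000·1.0000] = 7.1845

$7.18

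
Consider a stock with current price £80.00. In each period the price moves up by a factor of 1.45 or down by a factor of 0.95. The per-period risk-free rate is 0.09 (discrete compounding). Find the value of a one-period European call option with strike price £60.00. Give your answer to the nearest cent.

£24.95

Risk-neutral probability p = (1 + 0.09 − 0.95)/(1.45 − 0.95) = 0.1400/0.5000 = 0.2800
Terminal stock prices: S_u = 116, S_d = 76
Terminal payoffs (S − K): max(56, 0) = 56, max(16, 0) = 16
Node 0 (S = 80): V_0 = 1/1.09·[0.2800·56.0000 + 0.7200·16.0000] = 24.9541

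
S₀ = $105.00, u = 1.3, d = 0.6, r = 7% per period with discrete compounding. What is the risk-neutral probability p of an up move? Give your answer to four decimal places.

Risk-neutral probability p = (1 + 0.07 − 0.6)/(1.3 − 0.6) = 0.4700/0.7000 = 0.6714

p = 0.6714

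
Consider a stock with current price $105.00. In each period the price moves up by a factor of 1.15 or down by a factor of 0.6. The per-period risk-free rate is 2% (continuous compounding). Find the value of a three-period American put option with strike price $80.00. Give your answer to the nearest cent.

$5.40

Risk-neutral probability p = (e^0.02 − 0.6)/(1.15 − 0.6) = 0.4202/0.5500 = 0.7640
Terminal stock prices: S_uuu = 159.7, S_uud = 83.32, S_udd = 43.47, S_ddd = 22.68
Terminal payoffs (K − S): max(-79.69, 0) = 0, max(-3.317, 0) = 0, max(36.53, 0) = 36.53, max(57.32, 0) = 57.32
Node uu (S = 138.9): continuation = e^(−0.02)·[0.7640·0.0000 + 0.2360·0.0000] = 0.0000; exercise value = 0.0000 ≤ continuation, so V_uu = 0.0000
Node ud (S = 72.45): continuation = e^(−0.02)·[0.7640·0.0000 + 0.2360·36.5300] = 8.4503; exercise value = 7.5500 ≤ continuation, so V_ud = 8.4503
Node dd (S = 37.8): continuation = e^(−0.02)·[0.7640·36.5300 + 0.2360·57.3200] = 40.6159; exercise value = 42.2000 > continuation, so V_dd = 42.2000 (exercise)
Node u (S = 120.7): continuation = e^(−0.02)·[0.7640·0.0000 + 0.2360·8.4503] = 1.9548; exercise value = 0.0000 ≤ continuation, so V_u = 1.9548
Node d (S = 63): continuation = e^(−0.02)·[0.7640·8.4503 + 0.2360·42.2000] = 16.0901; exercise value = 17.0000 > continuation, so V_d = 17.0000 (exercise)
Node 0 (S = 105): continuation = e^(−0.02)·[0.7640·1.9548 + 0.2360·17.0000] = 5.3964; exercise value = 0.0000 ≤ continuation, so V_0 = 5.3964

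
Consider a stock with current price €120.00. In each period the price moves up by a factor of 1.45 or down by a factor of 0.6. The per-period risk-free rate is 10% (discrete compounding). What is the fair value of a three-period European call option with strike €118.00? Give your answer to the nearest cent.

€48.62

Risk-neutral probability p = (1 + 0.1 − 0.6)/(1.45 − 0.6) = 0.5000/0.8500 = 0.5882
Terminal stock prices: S_uuu = 365.8, S_uud = 151.4, S_udd = 62.64, S_ddd = 25.92
Terminal payoffs (S − K): max(247.8, 0) = 247.8, max(33.38, 0) = 33.38, max(-55.36, 0) = 0, max(-92.08, 0) = 0
Node uu (S = 252.3): V_uu = 1/1.1·[0.5882·247.8350 + 0.4118·33.3800] = 145.0273
Node ud (S = 104.4): V_ud = 1/1.1·[0.5882·33.3800 + 0.4118·0.0000] = 17.8503
Node dd (S = 43.2): V_dd = 1/1.1·[0.5882·0.0000 + 0.4118·0.0000] = 0.0000
Node u (S = 174): V_u = 1/1.1·[0.5882·145.0273 + 0.4118·17.8503] = 84.2366
Node d (S = 72): V_d = 1/1.1·[0.5882·17.8503 + 0.4118·0.0000] = 9.5456
Node 0 (S = 120): V_0 = 1/1.1·[0.5882·84.2366 + 0.4118·9.5456] = 48.6195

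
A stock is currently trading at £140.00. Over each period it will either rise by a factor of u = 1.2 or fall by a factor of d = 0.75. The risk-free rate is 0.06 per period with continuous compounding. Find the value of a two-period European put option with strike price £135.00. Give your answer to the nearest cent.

Risk-neutral probability p = (e^0.06 − 0.75)/(1.2 − 0.75) = 0.3118/0.4500 = 0.6930
Terminal stock prices: S_uu = 201.6, S_ud = 126, S_dd = 78.75
Terminal payoffs (K − S): max(-66.6, 0) = 0, max(9, 0) = 9, max(56.25, 0) = 56.25
Node u (S = 168): V_u = e^(−0.06)·[0.6930·0.0000 + 0.3070·9.0000] = 2.6023
Node d (S = 105): V_d = e^(−0.06)·[0.6930·9.0000 + 0.3070·56.2500] = 22.1382
Node 0 (S = 140): V_0 = e^(−0.06)·[0.6930·2.6023 + 0.3070·22.1382] = 8.0996

£8.10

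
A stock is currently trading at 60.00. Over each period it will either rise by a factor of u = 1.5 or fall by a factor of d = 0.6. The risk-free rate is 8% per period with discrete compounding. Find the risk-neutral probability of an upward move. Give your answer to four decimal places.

p = 0.5333

Risk-neutral probability p = (1 + 0.08 − 0.6)/(1.5 − 0.6) = 0.4800/0.9000 = 0.5333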